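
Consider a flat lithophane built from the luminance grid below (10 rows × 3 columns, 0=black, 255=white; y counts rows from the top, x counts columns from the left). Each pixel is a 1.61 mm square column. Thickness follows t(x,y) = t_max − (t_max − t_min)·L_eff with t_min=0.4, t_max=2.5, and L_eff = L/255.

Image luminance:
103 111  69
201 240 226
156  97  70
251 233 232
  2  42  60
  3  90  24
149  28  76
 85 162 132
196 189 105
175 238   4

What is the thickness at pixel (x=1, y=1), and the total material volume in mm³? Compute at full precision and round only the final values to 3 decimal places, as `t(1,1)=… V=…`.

span = t_max - t_min = 2.5 - 0.4 = 2.100
L(1,1) = 240, L_eff = 240/255 = 0.941176
t(1,1) = 2.5 - 2.100·0.941176 = 0.524
Σt over all 10·3 pixels = 37507/850 ≈ 44.1258824
V = pitch²·Σt = 1.61²·37507/850 = 114.379

t(1,1)=0.524 V=114.379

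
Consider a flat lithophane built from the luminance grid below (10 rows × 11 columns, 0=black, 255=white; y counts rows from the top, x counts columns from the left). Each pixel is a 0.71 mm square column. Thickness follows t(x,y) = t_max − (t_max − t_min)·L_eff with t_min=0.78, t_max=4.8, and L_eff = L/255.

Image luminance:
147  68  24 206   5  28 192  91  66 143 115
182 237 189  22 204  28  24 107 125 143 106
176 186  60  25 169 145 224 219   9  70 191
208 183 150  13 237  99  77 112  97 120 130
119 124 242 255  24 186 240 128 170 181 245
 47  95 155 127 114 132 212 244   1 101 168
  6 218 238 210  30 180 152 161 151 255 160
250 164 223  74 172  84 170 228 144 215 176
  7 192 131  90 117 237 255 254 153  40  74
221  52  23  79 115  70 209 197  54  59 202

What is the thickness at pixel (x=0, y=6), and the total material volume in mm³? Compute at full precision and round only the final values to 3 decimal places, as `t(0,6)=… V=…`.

span = t_max - t_min = 4.8 - 0.78 = 4.020
L(0,6) = 6, L_eff = 6/255 = 0.023529
t(0,6) = 4.8 - 4.020·0.023529 = 4.705
Σt over all 10·11 pixels = 614341/2125 ≈ 289.1016471
V = pitch²·Σt = 0.71²·614341/2125 = 145.736

t(0,6)=4.705 V=145.736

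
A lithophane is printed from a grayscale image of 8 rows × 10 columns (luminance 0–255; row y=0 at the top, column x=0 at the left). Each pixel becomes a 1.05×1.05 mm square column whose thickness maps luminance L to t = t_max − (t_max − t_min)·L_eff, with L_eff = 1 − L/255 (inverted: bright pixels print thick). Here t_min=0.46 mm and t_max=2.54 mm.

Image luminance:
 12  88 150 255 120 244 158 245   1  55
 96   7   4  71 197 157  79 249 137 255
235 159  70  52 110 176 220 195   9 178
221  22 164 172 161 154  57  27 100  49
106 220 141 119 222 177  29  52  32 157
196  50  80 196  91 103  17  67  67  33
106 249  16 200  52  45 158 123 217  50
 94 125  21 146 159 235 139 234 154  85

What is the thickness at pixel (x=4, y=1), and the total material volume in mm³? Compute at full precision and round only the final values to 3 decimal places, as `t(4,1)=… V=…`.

t(4,1)=2.067 V=129.368

span = t_max - t_min = 2.54 - 0.46 = 2.080
L(4,1) = 197, L_eff = 1 - 197/255 = 0.227451 (inverted)
t(4,1) = 2.54 - 2.080·0.227451 = 2.067
Σt over all 8·10 pixels = 748048/6375 ≈ 117.3408627
V = pitch²·Σt = 1.05²·748048/6375 = 129.368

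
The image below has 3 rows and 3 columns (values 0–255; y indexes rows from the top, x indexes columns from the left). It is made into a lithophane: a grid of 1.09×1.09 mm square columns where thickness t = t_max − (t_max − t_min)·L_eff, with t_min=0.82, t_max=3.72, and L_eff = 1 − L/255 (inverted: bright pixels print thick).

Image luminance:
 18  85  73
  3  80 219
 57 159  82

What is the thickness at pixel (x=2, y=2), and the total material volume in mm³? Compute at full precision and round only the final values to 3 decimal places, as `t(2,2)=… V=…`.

t(2,2)=1.753 V=19.253

span = t_max - t_min = 3.72 - 0.82 = 2.900
L(2,2) = 82, L_eff = 1 - 82/255 = 0.678431 (inverted)
t(2,2) = 3.72 - 2.900·0.678431 = 1.753
Σt over all 3·3 pixels = 41323/2550 ≈ 16.2050980
V = pitch²·Σt = 1.09²·41323/2550 = 19.253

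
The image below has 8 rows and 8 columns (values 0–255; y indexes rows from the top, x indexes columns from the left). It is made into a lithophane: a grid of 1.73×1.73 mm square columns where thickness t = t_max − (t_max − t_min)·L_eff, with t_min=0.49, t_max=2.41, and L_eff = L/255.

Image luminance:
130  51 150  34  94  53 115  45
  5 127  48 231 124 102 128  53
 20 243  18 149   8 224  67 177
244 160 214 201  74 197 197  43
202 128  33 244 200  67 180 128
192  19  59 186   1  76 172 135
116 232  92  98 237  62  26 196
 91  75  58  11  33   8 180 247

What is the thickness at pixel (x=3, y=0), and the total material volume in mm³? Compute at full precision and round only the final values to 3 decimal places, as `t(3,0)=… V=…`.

t(3,0)=2.154 V=292.389

span = t_max - t_min = 2.41 - 0.49 = 1.920
L(3,0) = 34, L_eff = 34/255 = 0.133333
t(3,0) = 2.41 - 1.920·0.133333 = 2.154
Σt over all 8·8 pixels = 8304/85 ≈ 97.6941176
V = pitch²·Σt = 1.73²·8304/85 = 292.389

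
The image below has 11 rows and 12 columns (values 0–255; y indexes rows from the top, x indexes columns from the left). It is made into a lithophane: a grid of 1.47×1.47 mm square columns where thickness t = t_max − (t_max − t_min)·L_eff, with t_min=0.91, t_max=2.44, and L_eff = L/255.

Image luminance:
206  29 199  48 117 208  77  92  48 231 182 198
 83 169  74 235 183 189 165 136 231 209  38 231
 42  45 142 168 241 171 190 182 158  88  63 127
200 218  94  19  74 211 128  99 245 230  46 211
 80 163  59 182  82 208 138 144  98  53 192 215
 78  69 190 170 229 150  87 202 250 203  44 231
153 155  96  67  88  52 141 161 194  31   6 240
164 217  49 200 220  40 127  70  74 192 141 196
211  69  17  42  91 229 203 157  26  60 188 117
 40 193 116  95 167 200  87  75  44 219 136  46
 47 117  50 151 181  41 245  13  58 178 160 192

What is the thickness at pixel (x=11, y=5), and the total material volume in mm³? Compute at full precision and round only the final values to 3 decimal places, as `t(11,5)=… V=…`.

t(11,5)=1.054 V=464.913

span = t_max - t_min = 2.44 - 0.91 = 1.530
L(11,5) = 231, L_eff = 231/255 = 0.905882
t(11,5) = 2.44 - 1.530·0.905882 = 1.054
Σt over all 11·12 pixels = 215.148
V = pitch²·Σt = 1.47²·215.148 = 464.913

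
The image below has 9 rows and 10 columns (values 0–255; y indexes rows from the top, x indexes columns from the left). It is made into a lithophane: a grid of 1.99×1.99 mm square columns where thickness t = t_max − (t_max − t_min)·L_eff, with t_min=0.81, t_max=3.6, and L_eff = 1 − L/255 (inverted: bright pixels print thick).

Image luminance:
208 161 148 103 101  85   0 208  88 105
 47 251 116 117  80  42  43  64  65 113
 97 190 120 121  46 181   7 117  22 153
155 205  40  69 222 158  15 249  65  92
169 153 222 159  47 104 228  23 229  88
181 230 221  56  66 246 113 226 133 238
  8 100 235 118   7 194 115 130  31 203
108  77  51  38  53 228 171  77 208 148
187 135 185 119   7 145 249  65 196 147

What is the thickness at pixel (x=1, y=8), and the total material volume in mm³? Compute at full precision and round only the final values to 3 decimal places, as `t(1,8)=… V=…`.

span = t_max - t_min = 3.6 - 0.81 = 2.790
L(1,8) = 135, L_eff = 1 - 135/255 = 0.470588 (inverted)
t(1,8) = 3.6 - 2.790·0.470588 = 2.287
Σt over all 9·10 pixels = 836949/4250 ≈ 196.9291765
V = pitch²·Σt = 1.99²·836949/4250 = 779.859

t(1,8)=2.287 V=779.859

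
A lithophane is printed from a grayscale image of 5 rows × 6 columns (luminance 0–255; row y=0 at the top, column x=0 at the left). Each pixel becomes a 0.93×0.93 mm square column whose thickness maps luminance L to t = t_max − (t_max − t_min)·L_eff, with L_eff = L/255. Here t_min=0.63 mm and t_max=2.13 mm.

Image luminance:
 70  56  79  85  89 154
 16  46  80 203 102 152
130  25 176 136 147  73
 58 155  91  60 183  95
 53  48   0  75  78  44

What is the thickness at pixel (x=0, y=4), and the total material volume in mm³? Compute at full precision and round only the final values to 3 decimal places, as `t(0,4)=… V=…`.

span = t_max - t_min = 2.13 - 0.63 = 1.500
L(0,4) = 53, L_eff = 53/255 = 0.207843
t(0,4) = 2.13 - 1.500·0.207843 = 1.818
Σt over all 5·6 pixels = 4052/85 ≈ 47.6705882
V = pitch²·Σt = 0.93²·4052/85 = 41.230

t(0,4)=1.818 V=41.230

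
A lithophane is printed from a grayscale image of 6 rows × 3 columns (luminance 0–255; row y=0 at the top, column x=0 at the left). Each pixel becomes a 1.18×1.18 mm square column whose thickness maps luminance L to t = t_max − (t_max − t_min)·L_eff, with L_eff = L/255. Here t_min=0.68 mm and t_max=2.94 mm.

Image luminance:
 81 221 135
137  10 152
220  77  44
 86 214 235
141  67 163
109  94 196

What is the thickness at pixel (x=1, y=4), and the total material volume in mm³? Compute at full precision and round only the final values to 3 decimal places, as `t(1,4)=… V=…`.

span = t_max - t_min = 2.94 - 0.68 = 2.260
L(1,4) = 67, L_eff = 67/255 = 0.262745
t(1,4) = 2.94 - 2.260·0.262745 = 2.346
Σt over all 6·3 pixels = 67594/2125 ≈ 31.8089412
V = pitch²·Σt = 1.18²·67594/2125 = 44.291

t(1,4)=2.346 V=44.291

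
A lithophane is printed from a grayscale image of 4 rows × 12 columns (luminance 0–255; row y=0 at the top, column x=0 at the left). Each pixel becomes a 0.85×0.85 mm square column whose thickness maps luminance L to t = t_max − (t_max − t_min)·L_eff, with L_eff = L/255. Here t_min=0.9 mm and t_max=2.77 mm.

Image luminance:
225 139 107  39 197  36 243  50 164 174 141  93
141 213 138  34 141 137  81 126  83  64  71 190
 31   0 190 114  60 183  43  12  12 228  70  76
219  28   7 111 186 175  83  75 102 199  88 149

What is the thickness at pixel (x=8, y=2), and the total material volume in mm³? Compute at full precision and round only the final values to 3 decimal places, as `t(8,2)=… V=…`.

span = t_max - t_min = 2.77 - 0.9 = 1.870
L(8,2) = 12, L_eff = 12/255 = 0.047059
t(8,2) = 2.77 - 1.870·0.047059 = 2.682
Σt over all 4·12 pixels = 34823/375 ≈ 92.8613333
V = pitch²·Σt = 0.85²·34823/375 = 67.092

t(8,2)=2.682 V=67.092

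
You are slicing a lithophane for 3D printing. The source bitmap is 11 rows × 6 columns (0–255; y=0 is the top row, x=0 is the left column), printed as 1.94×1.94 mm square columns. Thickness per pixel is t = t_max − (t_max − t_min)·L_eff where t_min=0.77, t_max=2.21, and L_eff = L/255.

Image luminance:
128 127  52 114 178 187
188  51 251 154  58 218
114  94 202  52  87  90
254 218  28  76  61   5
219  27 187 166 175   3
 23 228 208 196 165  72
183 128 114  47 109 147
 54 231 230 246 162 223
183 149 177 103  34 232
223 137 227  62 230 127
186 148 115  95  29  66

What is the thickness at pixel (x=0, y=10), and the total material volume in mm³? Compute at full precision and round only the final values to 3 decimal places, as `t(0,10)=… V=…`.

t(0,10)=1.160 V=356.553

span = t_max - t_min = 2.21 - 0.77 = 1.440
L(0,10) = 186, L_eff = 186/255 = 0.729412
t(0,10) = 2.21 - 1.440·0.729412 = 1.160
Σt over all 11·6 pixels = 402633/4250 ≈ 94.7371765
V = pitch²·Σt = 1.94²·402633/4250 = 356.553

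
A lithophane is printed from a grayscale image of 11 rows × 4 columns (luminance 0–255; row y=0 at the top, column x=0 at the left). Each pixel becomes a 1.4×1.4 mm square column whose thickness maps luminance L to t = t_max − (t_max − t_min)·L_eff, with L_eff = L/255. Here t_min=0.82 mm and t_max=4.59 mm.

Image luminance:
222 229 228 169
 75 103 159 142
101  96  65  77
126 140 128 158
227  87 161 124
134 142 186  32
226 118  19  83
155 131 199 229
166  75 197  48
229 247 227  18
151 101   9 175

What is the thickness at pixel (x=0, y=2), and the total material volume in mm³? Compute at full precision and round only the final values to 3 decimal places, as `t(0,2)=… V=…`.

t(0,2)=3.097 V=218.675

span = t_max - t_min = 4.59 - 0.82 = 3.770
L(0,2) = 101, L_eff = 101/255 = 0.396078
t(0,2) = 4.59 - 3.770·0.396078 = 3.097
Σt over all 11·4 pixels = 474167/4250 ≈ 111.5687059
V = pitch²·Σt = 1.4²·474167/4250 = 218.675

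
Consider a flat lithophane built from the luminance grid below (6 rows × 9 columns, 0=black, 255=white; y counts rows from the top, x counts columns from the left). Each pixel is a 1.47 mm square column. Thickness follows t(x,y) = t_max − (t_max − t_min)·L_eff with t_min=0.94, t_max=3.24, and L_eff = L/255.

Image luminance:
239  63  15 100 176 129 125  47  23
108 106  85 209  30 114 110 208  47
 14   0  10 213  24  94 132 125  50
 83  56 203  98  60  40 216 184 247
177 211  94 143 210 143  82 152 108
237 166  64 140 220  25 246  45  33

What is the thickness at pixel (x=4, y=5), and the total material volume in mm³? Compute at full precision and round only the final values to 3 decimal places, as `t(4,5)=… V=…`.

span = t_max - t_min = 3.24 - 0.94 = 2.300
L(4,5) = 220, L_eff = 220/255 = 0.862745
t(4,5) = 3.24 - 2.300·0.862745 = 1.256
Σt over all 6·9 pixels = 100577/850 ≈ 118.3258824
V = pitch²·Σt = 1.47²·100577/850 = 255.690

t(4,5)=1.256 V=255.690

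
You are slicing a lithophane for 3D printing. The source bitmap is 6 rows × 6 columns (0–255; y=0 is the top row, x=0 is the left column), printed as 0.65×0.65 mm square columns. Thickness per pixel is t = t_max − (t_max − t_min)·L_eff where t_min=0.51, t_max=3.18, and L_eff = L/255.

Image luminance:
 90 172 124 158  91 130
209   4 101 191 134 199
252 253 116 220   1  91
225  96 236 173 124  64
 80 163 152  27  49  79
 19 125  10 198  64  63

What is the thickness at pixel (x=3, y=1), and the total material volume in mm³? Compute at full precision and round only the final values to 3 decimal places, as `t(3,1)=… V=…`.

span = t_max - t_min = 3.18 - 0.51 = 2.670
L(3,1) = 191, L_eff = 191/255 = 0.749020
t(3,1) = 3.18 - 2.670·0.749020 = 1.180
Σt over all 6·6 pixels = 574093/8500 ≈ 67.5403529
V = pitch²·Σt = 0.65²·574093/8500 = 28.536

t(3,1)=1.180 V=28.536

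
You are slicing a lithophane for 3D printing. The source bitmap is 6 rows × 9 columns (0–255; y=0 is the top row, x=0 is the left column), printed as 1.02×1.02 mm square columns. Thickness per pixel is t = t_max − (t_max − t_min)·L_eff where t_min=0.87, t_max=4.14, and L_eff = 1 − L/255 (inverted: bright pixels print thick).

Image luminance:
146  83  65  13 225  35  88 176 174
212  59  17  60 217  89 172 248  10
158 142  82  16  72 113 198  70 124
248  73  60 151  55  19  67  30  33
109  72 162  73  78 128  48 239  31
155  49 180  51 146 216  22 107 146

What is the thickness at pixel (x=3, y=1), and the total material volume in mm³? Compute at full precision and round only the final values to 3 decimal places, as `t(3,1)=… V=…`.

span = t_max - t_min = 4.14 - 0.87 = 3.270
L(3,1) = 60, L_eff = 1 - 60/255 = 0.764706 (inverted)
t(3,1) = 4.14 - 3.270·0.764706 = 1.639
Σt over all 6·9 pixels = 516419/4250 ≈ 121.5103529
V = pitch²·Σt = 1.02²·516419/4250 = 126.419

t(3,1)=1.639 V=126.419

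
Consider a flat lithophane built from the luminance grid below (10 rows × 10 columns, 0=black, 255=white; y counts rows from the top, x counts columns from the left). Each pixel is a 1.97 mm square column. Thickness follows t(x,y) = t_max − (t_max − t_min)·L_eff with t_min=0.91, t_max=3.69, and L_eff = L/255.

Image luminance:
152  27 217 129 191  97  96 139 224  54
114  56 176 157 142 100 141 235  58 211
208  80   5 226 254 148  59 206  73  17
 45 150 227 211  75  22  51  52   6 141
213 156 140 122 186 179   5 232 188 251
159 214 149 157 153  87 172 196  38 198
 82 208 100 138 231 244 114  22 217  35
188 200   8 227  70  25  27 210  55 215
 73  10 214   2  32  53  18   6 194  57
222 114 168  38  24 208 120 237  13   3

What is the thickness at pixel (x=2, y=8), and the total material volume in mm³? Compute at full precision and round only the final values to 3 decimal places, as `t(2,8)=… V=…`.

t(2,8)=1.357 V=899.419

span = t_max - t_min = 3.69 - 0.91 = 2.780
L(2,8) = 214, L_eff = 214/255 = 0.839216
t(2,8) = 3.69 - 2.780·0.839216 = 1.357
Σt over all 10·10 pixels = 2954879/12750 ≈ 231.7552157
V = pitch²·Σt = 1.97²·2954879/12750 = 899.419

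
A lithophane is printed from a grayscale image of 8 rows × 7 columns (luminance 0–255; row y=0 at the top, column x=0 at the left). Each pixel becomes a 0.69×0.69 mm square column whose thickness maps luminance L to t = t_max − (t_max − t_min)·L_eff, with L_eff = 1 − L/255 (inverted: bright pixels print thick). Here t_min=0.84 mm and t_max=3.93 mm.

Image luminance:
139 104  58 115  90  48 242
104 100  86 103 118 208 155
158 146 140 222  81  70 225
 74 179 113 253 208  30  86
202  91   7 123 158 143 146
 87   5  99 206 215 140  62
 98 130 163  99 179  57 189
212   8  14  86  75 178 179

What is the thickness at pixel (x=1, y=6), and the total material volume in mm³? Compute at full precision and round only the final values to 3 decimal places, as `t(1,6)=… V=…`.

t(1,6)=2.415 V=62.815

span = t_max - t_min = 3.93 - 0.84 = 3.090
L(1,6) = 130, L_eff = 1 - 130/255 = 0.490196 (inverted)
t(1,6) = 3.93 - 3.090·0.490196 = 2.415
Σt over all 8·7 pixels = 560729/4250 ≈ 131.9362353
V = pitch²·Σt = 0.69²·560729/4250 = 62.815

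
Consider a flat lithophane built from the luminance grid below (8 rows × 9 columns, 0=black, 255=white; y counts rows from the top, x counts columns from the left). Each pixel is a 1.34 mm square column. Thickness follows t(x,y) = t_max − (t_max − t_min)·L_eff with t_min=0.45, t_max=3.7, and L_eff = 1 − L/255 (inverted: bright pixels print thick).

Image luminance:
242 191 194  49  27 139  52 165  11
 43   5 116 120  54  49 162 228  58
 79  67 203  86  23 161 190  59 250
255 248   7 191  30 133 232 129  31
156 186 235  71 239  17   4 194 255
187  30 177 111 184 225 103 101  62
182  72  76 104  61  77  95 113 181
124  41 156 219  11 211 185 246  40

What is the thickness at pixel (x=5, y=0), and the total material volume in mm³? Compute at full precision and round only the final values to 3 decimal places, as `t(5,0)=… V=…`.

t(5,0)=2.222 V=264.372

span = t_max - t_min = 3.7 - 0.45 = 3.250
L(5,0) = 139, L_eff = 1 - 139/255 = 0.454902 (inverted)
t(5,0) = 3.7 - 3.250·0.454902 = 2.222
Σt over all 8·9 pixels = 4417/30 ≈ 147.2333333
V = pitch²·Σt = 1.34²·4417/30 = 264.372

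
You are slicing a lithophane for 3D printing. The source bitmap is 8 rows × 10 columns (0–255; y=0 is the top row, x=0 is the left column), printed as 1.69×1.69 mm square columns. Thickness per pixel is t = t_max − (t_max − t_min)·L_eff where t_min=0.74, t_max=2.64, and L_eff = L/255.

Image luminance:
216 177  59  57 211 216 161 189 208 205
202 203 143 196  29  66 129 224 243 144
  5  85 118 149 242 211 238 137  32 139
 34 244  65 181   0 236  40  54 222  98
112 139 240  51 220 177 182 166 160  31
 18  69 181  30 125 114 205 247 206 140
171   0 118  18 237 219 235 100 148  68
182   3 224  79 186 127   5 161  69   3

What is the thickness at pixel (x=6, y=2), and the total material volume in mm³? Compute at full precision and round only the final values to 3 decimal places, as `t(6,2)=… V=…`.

t(6,2)=0.867 V=369.673

span = t_max - t_min = 2.64 - 0.74 = 1.900
L(6,2) = 238, L_eff = 238/255 = 0.933333
t(6,2) = 2.64 - 1.900·0.933333 = 0.867
Σt over all 8·10 pixels = 55009/425 ≈ 129.4329412
V = pitch²·Σt = 1.69²·55009/425 = 369.673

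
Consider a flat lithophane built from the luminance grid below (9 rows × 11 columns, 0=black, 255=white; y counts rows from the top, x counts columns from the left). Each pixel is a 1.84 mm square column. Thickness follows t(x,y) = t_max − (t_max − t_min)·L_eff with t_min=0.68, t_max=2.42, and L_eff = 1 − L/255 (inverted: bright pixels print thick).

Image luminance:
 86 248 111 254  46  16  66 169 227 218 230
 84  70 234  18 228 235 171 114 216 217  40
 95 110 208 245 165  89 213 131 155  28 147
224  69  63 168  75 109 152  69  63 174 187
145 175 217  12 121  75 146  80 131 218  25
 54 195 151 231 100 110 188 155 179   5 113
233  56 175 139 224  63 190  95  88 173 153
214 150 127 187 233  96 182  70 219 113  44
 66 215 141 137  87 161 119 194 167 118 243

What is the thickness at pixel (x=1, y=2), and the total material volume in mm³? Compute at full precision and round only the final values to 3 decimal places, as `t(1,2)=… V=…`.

t(1,2)=1.431 V=549.841

span = t_max - t_min = 2.42 - 0.68 = 1.740
L(1,2) = 110, L_eff = 1 - 110/255 = 0.568627 (inverted)
t(1,2) = 2.42 - 1.740·0.568627 = 1.431
Σt over all 9·11 pixels = 27609/170 ≈ 162.4058824
V = pitch²·Σt = 1.84²·27609/170 = 549.841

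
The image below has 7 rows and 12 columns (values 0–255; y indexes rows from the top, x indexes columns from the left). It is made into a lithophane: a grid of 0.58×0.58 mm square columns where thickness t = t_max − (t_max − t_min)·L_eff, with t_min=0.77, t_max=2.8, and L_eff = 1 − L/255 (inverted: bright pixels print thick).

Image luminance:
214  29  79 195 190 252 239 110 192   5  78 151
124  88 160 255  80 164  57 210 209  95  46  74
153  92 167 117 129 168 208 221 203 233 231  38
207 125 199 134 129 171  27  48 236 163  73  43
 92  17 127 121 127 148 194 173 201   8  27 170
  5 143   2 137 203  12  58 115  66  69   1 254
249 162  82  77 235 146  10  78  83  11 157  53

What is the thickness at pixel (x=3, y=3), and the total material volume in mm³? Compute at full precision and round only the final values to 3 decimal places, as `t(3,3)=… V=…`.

t(3,3)=1.837 V=50.210

span = t_max - t_min = 2.8 - 0.77 = 2.030
L(3,3) = 134, L_eff = 1 - 134/255 = 0.474510 (inverted)
t(3,3) = 2.8 - 2.030·0.474510 = 1.837
Σt over all 7·12 pixels = 951503/6375 ≈ 149.2553725
V = pitch²·Σt = 0.58²·951503/6375 = 50.210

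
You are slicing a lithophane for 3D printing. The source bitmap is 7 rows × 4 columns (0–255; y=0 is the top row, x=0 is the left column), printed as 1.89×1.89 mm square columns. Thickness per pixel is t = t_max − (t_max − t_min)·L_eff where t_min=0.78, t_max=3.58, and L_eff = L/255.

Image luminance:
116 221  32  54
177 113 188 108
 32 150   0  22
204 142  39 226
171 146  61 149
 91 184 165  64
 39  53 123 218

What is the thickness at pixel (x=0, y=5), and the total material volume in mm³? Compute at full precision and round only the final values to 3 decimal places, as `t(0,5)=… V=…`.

t(0,5)=2.581 V=229.102

span = t_max - t_min = 3.58 - 0.78 = 2.800
L(0,5) = 91, L_eff = 91/255 = 0.356863
t(0,5) = 3.58 - 2.800·0.356863 = 2.581
Σt over all 7·4 pixels = 27258/425 ≈ 64.1364706
V = pitch²·Σt = 1.89²·27258/425 = 229.102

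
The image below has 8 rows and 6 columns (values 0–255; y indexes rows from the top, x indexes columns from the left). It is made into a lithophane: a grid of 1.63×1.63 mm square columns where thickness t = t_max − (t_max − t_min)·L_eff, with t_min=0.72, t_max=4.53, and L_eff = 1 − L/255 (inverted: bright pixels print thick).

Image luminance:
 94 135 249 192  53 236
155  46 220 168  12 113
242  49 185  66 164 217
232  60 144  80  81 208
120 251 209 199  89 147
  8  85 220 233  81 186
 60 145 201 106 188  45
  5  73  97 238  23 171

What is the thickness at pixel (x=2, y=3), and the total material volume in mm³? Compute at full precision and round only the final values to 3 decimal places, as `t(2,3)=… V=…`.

t(2,3)=2.872 V=353.070

span = t_max - t_min = 4.53 - 0.72 = 3.810
L(2,3) = 144, L_eff = 1 - 144/255 = 0.435294 (inverted)
t(2,3) = 4.53 - 3.810·0.435294 = 2.872
Σt over all 8·6 pixels = 1129547/8500 ≈ 132.8878824
V = pitch²·Σt = 1.63²·1129547/8500 = 353.070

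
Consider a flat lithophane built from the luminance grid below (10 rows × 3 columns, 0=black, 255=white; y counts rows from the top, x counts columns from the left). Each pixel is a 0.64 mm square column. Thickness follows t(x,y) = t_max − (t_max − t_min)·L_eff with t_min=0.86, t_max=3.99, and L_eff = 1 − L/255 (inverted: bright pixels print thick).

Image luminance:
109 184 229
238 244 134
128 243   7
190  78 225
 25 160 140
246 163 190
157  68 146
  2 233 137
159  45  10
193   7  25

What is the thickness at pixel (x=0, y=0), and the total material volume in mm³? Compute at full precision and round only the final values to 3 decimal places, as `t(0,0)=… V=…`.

span = t_max - t_min = 3.99 - 0.86 = 3.130
L(0,0) = 109, L_eff = 1 - 109/255 = 0.572549 (inverted)
t(0,0) = 3.99 - 3.130·0.572549 = 2.198
Σt over all 10·3 pixels = 389179/5100 ≈ 76.3096078
V = pitch²·Σt = 0.64²·389179/5100 = 31.256

t(0,0)=2.198 V=31.256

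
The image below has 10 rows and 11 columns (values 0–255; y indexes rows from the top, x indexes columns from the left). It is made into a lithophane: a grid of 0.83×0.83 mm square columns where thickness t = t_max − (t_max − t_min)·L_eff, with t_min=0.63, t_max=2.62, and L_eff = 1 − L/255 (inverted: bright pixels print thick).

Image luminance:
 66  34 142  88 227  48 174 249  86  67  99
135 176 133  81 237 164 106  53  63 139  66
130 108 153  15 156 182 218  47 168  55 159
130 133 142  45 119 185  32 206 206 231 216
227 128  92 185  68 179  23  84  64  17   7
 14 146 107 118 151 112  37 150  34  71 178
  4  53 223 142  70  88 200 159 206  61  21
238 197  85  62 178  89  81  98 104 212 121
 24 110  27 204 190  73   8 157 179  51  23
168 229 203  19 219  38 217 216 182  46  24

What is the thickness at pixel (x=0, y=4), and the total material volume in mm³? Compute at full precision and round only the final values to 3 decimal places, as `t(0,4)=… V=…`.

span = t_max - t_min = 2.62 - 0.63 = 1.990
L(0,4) = 227, L_eff = 1 - 227/255 = 0.109804 (inverted)
t(0,4) = 2.62 - 1.990·0.109804 = 2.401
Σt over all 10·11 pixels = 438599/2550 ≈ 171.9996078
V = pitch²·Σt = 0.83²·438599/2550 = 118.491

t(0,4)=2.401 V=118.491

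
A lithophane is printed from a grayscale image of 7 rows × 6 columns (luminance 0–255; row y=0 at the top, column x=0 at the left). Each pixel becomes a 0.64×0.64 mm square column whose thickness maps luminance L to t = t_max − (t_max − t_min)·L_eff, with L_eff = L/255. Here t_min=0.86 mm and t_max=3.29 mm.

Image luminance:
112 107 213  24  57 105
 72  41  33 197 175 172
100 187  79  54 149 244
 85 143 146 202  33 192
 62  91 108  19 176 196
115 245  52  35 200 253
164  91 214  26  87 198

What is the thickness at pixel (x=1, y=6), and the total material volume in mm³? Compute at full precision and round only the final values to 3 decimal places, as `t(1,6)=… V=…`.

t(1,6)=2.423 V=36.091

span = t_max - t_min = 3.29 - 0.86 = 2.430
L(1,6) = 91, L_eff = 91/255 = 0.356863
t(1,6) = 3.29 - 2.430·0.356863 = 2.423
Σt over all 7·6 pixels = 187239/2125 ≈ 88.1124706
V = pitch²·Σt = 0.64²·187239/2125 = 36.091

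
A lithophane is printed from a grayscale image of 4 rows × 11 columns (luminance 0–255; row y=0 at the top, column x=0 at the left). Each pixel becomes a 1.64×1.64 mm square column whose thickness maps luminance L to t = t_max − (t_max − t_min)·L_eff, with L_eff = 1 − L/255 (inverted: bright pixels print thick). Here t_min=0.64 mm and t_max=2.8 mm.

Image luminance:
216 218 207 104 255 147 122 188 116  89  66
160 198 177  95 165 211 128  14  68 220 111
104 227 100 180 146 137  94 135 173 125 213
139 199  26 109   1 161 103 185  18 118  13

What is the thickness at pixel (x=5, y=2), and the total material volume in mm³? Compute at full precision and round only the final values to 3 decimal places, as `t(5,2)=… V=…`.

t(5,2)=1.800 V=212.001

span = t_max - t_min = 2.8 - 0.64 = 2.160
L(5,2) = 137, L_eff = 1 - 137/255 = 0.462745 (inverted)
t(5,2) = 2.8 - 2.160·0.462745 = 1.800
Σt over all 4·11 pixels = 167498/2125 ≈ 78.8225882
V = pitch²·Σt = 1.64²·167498/2125 = 212.001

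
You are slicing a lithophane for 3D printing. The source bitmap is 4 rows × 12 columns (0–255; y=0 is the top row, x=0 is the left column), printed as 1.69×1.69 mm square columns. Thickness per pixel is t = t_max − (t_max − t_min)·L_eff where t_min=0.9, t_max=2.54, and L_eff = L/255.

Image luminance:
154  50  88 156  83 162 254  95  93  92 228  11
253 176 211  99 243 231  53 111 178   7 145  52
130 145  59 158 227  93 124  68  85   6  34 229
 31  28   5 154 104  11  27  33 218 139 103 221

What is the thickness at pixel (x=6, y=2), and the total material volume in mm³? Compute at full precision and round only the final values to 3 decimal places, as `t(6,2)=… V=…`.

t(6,2)=1.743 V=244.304

span = t_max - t_min = 2.54 - 0.9 = 1.640
L(6,2) = 124, L_eff = 124/255 = 0.486275
t(6,2) = 2.54 - 1.640·0.486275 = 1.743
Σt over all 4·12 pixels = 545303/6375 ≈ 85.5377255
V = pitch²·Σt = 1.69²·545303/6375 = 244.304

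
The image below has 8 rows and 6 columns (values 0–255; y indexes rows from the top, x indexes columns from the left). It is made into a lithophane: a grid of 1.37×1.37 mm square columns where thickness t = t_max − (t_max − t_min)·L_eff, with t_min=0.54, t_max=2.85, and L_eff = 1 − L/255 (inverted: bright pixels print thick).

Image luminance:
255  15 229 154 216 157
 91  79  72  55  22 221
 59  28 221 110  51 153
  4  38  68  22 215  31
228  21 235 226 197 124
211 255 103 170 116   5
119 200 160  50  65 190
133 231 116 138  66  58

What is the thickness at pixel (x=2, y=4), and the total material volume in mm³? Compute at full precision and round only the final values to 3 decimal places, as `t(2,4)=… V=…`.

span = t_max - t_min = 2.85 - 0.54 = 2.310
L(2,4) = 235, L_eff = 1 - 235/255 = 0.078431 (inverted)
t(2,4) = 2.85 - 2.310·0.078431 = 2.669
Σt over all 8·6 pixels = 681011/8500 ≈ 80.1189412
V = pitch²·Σt = 1.37²·681011/8500 = 150.375

t(2,4)=2.669 V=150.375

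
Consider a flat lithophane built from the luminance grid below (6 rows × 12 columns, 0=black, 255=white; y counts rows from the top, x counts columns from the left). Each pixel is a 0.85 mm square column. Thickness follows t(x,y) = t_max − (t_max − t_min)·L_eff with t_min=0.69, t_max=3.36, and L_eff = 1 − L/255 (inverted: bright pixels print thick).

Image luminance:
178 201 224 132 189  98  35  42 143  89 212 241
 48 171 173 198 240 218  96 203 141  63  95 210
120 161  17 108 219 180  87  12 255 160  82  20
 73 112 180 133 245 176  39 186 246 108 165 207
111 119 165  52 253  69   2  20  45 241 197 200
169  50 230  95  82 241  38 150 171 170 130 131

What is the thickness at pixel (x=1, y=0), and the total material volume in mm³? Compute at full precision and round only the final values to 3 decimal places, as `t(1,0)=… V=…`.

t(1,0)=2.795 V=112.013

span = t_max - t_min = 3.36 - 0.69 = 2.670
L(1,0) = 201, L_eff = 1 - 201/255 = 0.211765 (inverted)
t(1,0) = 3.36 - 2.670·0.211765 = 2.795
Σt over all 6·12 pixels = 658899/4250 ≈ 155.0350588
V = pitch²·Σt = 0.85²·658899/4250 = 112.013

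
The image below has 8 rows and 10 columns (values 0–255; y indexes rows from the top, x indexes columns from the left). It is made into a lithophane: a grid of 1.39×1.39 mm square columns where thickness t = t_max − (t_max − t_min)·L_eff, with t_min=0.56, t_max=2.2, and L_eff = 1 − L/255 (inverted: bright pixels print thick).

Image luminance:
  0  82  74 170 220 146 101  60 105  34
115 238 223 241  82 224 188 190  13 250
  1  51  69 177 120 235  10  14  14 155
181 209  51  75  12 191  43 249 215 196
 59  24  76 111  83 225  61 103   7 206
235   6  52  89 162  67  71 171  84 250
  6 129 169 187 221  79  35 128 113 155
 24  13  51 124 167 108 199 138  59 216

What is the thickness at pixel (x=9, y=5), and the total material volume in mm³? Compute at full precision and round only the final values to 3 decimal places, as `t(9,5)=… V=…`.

t(9,5)=2.168 V=204.444

span = t_max - t_min = 2.2 - 0.56 = 1.640
L(9,5) = 250, L_eff = 1 - 250/255 = 0.019608 (inverted)
t(9,5) = 2.2 - 1.640·0.019608 = 2.168
Σt over all 8·10 pixels = 674567/6375 ≈ 105.8144314
V = pitch²·Σt = 1.39²·674567/6375 = 204.444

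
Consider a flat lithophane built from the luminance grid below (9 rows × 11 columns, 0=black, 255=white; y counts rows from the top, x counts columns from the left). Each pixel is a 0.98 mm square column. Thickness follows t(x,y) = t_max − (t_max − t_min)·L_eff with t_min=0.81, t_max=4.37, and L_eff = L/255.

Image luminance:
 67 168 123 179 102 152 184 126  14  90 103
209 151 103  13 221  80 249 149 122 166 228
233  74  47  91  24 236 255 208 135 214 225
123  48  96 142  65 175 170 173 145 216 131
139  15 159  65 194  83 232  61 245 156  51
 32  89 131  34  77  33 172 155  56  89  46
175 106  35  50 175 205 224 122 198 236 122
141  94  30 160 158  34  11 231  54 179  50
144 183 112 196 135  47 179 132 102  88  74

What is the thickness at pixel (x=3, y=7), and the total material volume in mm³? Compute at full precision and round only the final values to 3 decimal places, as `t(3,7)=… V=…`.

t(3,7)=2.136 V=244.935

span = t_max - t_min = 4.37 - 0.81 = 3.560
L(3,7) = 160, L_eff = 160/255 = 0.627451
t(3,7) = 4.37 - 3.560·0.627451 = 2.136
Σt over all 9·11 pixels = 6503389/25500 ≈ 255.0348627
V = pitch²·Σt = 0.98²·6503389/25500 = 244.935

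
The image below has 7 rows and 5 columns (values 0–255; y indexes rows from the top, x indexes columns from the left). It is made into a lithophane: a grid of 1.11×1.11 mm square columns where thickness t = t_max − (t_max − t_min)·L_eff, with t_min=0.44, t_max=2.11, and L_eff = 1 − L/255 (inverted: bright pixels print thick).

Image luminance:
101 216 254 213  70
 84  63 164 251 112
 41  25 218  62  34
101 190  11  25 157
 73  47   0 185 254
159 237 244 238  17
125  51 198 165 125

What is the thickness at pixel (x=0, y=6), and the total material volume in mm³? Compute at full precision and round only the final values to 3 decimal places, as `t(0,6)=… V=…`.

span = t_max - t_min = 2.11 - 0.44 = 1.670
L(0,6) = 125, L_eff = 1 - 125/255 = 0.509804 (inverted)
t(0,6) = 2.11 - 1.670·0.509804 = 1.259
Σt over all 7·5 pixels = 114587/2550 ≈ 44.9360784
V = pitch²·Σt = 1.11²·114587/2550 = 55.366

t(0,6)=1.259 V=55.366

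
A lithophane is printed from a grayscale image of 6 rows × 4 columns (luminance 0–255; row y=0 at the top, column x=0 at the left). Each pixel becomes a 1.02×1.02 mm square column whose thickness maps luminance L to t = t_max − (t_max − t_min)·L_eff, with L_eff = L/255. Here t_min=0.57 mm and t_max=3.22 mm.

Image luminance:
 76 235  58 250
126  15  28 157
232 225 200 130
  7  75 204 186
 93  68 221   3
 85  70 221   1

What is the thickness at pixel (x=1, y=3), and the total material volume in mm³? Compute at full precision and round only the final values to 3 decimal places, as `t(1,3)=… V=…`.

t(1,3)=2.441 V=48.334

span = t_max - t_min = 3.22 - 0.57 = 2.650
L(1,3) = 75, L_eff = 75/255 = 0.294118
t(1,3) = 3.22 - 2.650·0.294118 = 2.441
Σt over all 6·4 pixels = 23693/510 ≈ 46.4568627
V = pitch²·Σt = 1.02²·23693/510 = 48.334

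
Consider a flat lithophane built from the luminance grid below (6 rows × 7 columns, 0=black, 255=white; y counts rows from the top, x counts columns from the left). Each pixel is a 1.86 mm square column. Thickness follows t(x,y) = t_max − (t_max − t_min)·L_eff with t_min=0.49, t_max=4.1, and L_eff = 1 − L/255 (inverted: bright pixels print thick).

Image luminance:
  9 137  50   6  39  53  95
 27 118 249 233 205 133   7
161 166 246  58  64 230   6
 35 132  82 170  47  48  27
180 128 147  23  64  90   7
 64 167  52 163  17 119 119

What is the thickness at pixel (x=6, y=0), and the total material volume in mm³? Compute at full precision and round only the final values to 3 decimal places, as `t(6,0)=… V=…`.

span = t_max - t_min = 4.1 - 0.49 = 3.610
L(6,0) = 95, L_eff = 1 - 95/255 = 0.627451 (inverted)
t(6,0) = 4.1 - 3.610·0.627451 = 1.835
Σt over all 6·7 pixels = 677081/8500 ≈ 79.6565882
V = pitch²·Σt = 1.86²·677081/8500 = 275.580

t(6,0)=1.835 V=275.580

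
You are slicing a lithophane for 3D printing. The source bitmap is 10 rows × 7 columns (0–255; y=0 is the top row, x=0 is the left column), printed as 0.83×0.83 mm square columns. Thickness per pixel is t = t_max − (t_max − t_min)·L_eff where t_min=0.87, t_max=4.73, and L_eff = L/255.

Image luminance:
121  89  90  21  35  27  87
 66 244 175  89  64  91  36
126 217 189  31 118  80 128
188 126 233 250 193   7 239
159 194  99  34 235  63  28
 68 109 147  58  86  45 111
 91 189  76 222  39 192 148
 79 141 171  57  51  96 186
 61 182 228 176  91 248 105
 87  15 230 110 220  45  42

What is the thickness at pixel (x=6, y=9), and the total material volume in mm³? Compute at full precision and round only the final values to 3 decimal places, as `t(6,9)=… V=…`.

t(6,9)=4.094 V=140.770

span = t_max - t_min = 4.73 - 0.87 = 3.860
L(6,9) = 42, L_eff = 42/255 = 0.164706
t(6,9) = 4.73 - 3.860·0.164706 = 4.094
Σt over all 10·7 pixels = 2605343/12750 ≈ 204.3406275
V = pitch²·Σt = 0.83²·2605343/12750 = 140.770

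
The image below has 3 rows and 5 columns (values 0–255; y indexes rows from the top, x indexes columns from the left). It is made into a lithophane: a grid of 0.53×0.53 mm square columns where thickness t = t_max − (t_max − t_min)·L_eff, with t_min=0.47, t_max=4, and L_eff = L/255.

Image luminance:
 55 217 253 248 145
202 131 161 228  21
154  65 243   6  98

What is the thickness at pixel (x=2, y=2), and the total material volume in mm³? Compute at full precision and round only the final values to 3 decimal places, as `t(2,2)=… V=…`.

t(2,2)=0.636 V=8.194

span = t_max - t_min = 4 - 0.47 = 3.530
L(2,2) = 243, L_eff = 243/255 = 0.952941
t(2,2) = 4 - 3.530·0.952941 = 0.636
Σt over all 3·5 pixels = 43757/1500 ≈ 29.1713333
V = pitch²·Σt = 0.53²·43757/1500 = 8.194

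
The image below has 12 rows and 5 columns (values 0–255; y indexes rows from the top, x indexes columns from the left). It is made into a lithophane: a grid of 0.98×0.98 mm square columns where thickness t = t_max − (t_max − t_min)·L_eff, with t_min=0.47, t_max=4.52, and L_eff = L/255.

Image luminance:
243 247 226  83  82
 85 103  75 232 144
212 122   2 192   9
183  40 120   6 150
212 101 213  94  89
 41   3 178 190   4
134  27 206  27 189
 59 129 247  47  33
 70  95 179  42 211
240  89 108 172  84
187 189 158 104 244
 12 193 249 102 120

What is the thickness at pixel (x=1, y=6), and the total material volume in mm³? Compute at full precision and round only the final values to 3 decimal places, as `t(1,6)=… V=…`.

t(1,6)=4.091 V=144.123

span = t_max - t_min = 4.52 - 0.47 = 4.050
L(1,6) = 27, L_eff = 27/255 = 0.105882
t(1,6) = 4.52 - 4.050·0.105882 = 4.091
Σt over all 12·5 pixels = 255111/1700 ≈ 150.0652941
V = pitch²·Σt = 0.98²·255111/1700 = 144.123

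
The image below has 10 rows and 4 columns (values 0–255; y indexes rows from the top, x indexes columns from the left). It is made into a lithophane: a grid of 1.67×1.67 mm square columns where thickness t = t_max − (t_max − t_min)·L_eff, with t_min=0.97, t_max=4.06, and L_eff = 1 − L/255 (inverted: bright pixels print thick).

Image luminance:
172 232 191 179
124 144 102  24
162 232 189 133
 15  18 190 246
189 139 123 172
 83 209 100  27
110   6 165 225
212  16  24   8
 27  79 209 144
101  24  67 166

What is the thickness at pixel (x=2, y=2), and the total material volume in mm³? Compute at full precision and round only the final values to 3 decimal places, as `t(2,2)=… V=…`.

t(2,2)=3.260 V=276.440

span = t_max - t_min = 4.06 - 0.97 = 3.090
L(2,2) = 189, L_eff = 1 - 189/255 = 0.258824 (inverted)
t(2,2) = 4.06 - 3.090·0.258824 = 3.260
Σt over all 10·4 pixels = 421267/4250 ≈ 99.1216471
V = pitch²·Σt = 1.67²·421267/4250 = 276.440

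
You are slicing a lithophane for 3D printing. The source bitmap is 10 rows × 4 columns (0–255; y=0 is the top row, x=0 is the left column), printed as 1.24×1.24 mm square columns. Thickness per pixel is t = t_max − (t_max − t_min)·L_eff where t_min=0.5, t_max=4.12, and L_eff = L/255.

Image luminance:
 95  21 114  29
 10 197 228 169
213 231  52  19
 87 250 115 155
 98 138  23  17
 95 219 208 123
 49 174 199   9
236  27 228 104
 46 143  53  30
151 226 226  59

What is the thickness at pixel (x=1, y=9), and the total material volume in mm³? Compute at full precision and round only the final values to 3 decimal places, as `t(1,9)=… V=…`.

t(1,9)=0.912 V=147.182

span = t_max - t_min = 4.12 - 0.5 = 3.620
L(1,9) = 226, L_eff = 226/255 = 0.886275
t(1,9) = 4.12 - 3.620·0.886275 = 0.912
Σt over all 10·4 pixels = 203409/2125 ≈ 95.7218824
V = pitch²·Σt = 1.24²·203409/2125 = 147.182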